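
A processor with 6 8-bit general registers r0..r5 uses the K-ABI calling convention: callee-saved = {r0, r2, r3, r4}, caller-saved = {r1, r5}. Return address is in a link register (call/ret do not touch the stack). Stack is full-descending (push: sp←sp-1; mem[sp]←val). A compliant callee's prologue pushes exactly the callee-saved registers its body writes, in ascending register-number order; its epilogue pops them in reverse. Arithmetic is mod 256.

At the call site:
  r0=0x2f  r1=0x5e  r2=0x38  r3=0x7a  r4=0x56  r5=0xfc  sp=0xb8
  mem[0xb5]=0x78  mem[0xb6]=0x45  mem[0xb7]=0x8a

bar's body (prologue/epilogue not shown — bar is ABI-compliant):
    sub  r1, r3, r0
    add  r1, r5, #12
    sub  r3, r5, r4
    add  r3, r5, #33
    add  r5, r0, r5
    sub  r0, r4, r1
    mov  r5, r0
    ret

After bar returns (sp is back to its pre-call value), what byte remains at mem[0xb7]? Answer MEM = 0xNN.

MEM = 0x2f

prologue: push r0 -> mem[0xb7]=0x2f, sp=0xb7
prologue: push r3 -> mem[0xb6]=0x7a, sp=0xb6
body[0] sub  r1, r3, r0 -> r1=0x4b
body[1] add  r1, r5, #12 -> r1=0x08
body[2] sub  r3, r5, r4 -> r3=0xa6
body[3] add  r3, r5, #33 -> r3=0x1d
body[4] add  r5, r0, r5 -> r5=0x2b
body[5] sub  r0, r4, r1 -> r0=0x4e
body[6] mov  r5, r0 -> r5=0x4e
epilogue: pop r3=0x7a, sp=0xb7
epilogue: pop r0=0x2f, sp=0xb8
prologue pushed ['r0', 'r3'] at ['0xb7', '0xb6']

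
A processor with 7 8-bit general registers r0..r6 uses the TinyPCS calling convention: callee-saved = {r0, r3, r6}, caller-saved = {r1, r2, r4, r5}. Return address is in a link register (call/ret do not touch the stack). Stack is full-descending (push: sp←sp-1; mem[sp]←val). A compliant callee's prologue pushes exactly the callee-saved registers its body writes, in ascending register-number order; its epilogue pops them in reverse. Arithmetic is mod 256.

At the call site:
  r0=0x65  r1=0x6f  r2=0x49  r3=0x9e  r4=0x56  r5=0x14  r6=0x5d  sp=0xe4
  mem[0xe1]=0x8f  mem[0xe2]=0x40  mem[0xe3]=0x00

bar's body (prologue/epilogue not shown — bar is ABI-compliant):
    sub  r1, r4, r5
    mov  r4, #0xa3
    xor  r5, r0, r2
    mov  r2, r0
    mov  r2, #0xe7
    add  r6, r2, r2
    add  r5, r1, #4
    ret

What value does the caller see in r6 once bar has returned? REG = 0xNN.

REG = 0x5d

prologue: push r6 -> mem[0xe3]=0x5d, sp=0xe3
body[0] sub  r1, r4, r5 -> r1=0x42
body[1] mov  r4, #0xa3 -> r4=0xa3
body[2] xor  r5, r0, r2 -> r5=0x2c
body[3] mov  r2, r0 -> r2=0x65
body[4] mov  r2, #0xe7 -> r2=0xe7
body[5] add  r6, r2, r2 -> r6=0xce
body[6] add  r5, r1, #4 -> r5=0x46
epilogue: pop r6=0x5d, sp=0xe4
r6 is callee-saved -> restored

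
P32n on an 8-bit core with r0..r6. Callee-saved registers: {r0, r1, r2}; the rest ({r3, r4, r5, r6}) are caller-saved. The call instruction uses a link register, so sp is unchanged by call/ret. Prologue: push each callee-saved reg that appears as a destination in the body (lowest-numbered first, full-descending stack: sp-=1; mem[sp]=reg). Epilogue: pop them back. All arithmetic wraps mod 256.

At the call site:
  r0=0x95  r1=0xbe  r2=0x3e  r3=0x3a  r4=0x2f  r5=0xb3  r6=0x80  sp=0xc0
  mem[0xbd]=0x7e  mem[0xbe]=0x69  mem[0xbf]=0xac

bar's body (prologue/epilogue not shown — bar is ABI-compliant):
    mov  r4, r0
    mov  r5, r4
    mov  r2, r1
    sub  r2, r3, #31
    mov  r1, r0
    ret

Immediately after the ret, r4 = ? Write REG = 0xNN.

prologue: push r1 → mem[0xbf]=0xbe, sp=0xbf
prologue: push r2 → mem[0xbe]=0x3e, sp=0xbe
body[0] mov  r4, r0 → r4=0x95
body[1] mov  r5, r4 → r5=0x95
body[2] mov  r2, r1 → r2=0xbe
body[3] sub  r2, r3, #31 → r2=0x1b
body[4] mov  r1, r0 → r1=0x95
epilogue: pop r2=0x3e, sp=0xbf
epilogue: pop r1=0xbe, sp=0xc0
r4 is caller-saved → body value

REG = 0x95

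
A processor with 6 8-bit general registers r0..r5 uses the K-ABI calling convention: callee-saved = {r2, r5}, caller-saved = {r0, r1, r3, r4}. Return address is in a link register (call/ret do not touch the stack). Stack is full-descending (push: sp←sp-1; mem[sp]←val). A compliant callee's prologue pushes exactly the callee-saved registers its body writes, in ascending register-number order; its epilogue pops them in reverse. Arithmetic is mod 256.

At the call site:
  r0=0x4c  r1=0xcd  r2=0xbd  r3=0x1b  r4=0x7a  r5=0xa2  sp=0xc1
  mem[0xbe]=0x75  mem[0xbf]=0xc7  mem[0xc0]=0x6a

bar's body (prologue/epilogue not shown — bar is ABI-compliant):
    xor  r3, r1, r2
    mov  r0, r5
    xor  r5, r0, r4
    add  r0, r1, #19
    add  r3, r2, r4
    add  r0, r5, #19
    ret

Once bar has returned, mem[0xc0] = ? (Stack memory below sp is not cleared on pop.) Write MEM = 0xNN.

MEM = 0xa2

prologue: push r5 -> mem[0xc0]=0xa2, sp=0xc0
body[0] xor  r3, r1, r2 -> r3=0x70
body[1] mov  r0, r5 -> r0=0xa2
body[2] xor  r5, r0, r4 -> r5=0xd8
body[3] add  r0, r1, #19 -> r0=0xe0
body[4] add  r3, r2, r4 -> r3=0x37
body[5] add  r0, r5, #19 -> r0=0xeb
epilogue: pop r5=0xa2, sp=0xc1
prologue pushed ['r5'] at ['0xc0']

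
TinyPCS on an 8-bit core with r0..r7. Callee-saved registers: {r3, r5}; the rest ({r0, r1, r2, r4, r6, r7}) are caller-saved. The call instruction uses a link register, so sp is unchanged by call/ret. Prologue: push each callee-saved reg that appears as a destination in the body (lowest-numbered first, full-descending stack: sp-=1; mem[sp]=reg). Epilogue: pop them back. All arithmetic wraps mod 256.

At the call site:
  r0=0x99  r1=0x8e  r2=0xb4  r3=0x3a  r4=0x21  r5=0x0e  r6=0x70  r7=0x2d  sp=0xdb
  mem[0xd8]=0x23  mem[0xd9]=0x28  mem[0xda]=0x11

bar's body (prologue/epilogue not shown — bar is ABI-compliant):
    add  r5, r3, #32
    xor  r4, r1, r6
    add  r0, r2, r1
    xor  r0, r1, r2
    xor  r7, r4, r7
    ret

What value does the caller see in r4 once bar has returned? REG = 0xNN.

REG = 0xfe

prologue: push r5 → mem[0xda]=0x0e, sp=0xda
body[0] add  r5, r3, #32 → r5=0x5a
body[1] xor  r4, r1, r6 → r4=0xfe
body[2] add  r0, r2, r1 → r0=0x42
body[3] xor  r0, r1, r2 → r0=0x3a
body[4] xor  r7, r4, r7 → r7=0xd3
epilogue: pop r5=0x0e, sp=0xdb
r4 is caller-saved → body value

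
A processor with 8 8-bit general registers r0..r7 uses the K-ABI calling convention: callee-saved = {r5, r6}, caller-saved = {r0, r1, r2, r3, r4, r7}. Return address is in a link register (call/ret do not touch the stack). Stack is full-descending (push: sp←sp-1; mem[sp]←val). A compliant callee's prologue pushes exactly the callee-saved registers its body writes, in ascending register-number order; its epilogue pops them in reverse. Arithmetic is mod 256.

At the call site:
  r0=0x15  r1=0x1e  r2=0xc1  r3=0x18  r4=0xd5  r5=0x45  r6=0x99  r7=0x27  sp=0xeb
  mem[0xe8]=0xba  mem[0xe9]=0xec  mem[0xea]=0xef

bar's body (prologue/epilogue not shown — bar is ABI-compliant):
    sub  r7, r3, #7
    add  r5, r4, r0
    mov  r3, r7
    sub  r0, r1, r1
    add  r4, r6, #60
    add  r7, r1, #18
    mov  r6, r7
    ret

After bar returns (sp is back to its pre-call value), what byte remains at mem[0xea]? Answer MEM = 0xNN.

prologue: push r5 -> mem[0xea]=0x45, sp=0xea
prologue: push r6 -> mem[0xe9]=0x99, sp=0xe9
body[0] sub  r7, r3, #7 -> r7=0x11
body[1] add  r5, r4, r0 -> r5=0xea
body[2] mov  r3, r7 -> r3=0x11
body[3] sub  r0, r1, r1 -> r0=0x00
body[4] add  r4, r6, #60 -> r4=0xd5
body[5] add  r7, r1, #18 -> r7=0x30
body[6] mov  r6, r7 -> r6=0x30
epilogue: pop r6=0x99, sp=0xea
epilogue: pop r5=0x45, sp=0xeb
prologue pushed ['r5', 'r6'] at ['0xea', '0xe9']

MEM = 0x45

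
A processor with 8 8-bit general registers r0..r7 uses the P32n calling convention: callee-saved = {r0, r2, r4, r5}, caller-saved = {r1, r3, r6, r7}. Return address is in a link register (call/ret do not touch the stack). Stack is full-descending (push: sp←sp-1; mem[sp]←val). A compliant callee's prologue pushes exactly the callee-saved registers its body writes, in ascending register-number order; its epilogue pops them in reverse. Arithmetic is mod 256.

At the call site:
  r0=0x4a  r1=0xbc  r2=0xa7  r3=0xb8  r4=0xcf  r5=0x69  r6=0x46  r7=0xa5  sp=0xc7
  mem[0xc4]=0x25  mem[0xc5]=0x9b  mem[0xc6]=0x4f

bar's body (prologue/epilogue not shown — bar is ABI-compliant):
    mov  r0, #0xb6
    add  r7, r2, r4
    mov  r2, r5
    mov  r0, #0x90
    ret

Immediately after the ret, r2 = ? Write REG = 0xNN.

REG = 0xa7

prologue: push r0 → mem[0xc6]=0x4a, sp=0xc6
prologue: push r2 → mem[0xc5]=0xa7, sp=0xc5
body[0] mov  r0, #0xb6 → r0=0xb6
body[1] add  r7, r2, r4 → r7=0x76
body[2] mov  r2, r5 → r2=0x69
body[3] mov  r0, #0x90 → r0=0x90
epilogue: pop r2=0xa7, sp=0xc6
epilogue: pop r0=0x4a, sp=0xc7
r2 is callee-saved → restored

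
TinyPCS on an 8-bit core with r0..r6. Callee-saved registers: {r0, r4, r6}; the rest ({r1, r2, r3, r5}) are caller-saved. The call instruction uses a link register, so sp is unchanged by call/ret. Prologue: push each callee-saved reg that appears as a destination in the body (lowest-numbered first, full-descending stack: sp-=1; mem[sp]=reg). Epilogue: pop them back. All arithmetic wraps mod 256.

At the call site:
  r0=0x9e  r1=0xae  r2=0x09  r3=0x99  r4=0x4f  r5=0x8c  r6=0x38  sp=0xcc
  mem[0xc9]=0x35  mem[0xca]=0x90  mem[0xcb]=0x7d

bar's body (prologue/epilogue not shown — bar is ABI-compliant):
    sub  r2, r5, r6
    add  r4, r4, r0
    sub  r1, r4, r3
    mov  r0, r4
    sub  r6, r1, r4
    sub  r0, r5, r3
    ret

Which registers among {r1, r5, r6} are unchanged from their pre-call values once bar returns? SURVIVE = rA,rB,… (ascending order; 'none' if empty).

prologue: push r0 -> mem[0xcb]=0x9e, sp=0xcb
prologue: push r4 -> mem[0xca]=0x4f, sp=0xca
prologue: push r6 -> mem[0xc9]=0x38, sp=0xc9
body[0] sub  r2, r5, r6 -> r2=0x54
body[1] add  r4, r4, r0 -> r4=0xed
body[2] sub  r1, r4, r3 -> r1=0x54
body[3] mov  r0, r4 -> r0=0xed
body[4] sub  r6, r1, r4 -> r6=0x67
body[5] sub  r0, r5, r3 -> r0=0xf3
epilogue: pop r6=0x38, sp=0xca
epilogue: pop r4=0x4f, sp=0xcb
epilogue: pop r0=0x9e, sp=0xcc
r1: caller-saved, written=True
r5: caller-saved, written=False
r6: callee-saved, written=True

SURVIVE = r5,r6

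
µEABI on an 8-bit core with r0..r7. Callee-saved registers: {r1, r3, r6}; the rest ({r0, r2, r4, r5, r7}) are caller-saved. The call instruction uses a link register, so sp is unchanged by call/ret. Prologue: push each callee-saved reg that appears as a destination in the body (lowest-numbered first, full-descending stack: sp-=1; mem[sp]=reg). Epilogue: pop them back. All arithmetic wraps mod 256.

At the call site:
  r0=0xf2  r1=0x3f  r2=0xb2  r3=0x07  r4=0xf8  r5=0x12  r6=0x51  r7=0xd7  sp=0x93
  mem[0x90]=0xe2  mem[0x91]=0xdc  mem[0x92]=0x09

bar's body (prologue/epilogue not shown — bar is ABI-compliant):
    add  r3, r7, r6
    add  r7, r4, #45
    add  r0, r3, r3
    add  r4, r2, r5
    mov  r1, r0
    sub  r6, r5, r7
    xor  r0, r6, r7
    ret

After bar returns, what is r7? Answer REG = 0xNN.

REG = 0x25

prologue: push r1 → mem[0x92]=0x3f, sp=0x92
prologue: push r3 → mem[0x91]=0x07, sp=0x91
prologue: push r6 → mem[0x90]=0x51, sp=0x90
body[0] add  r3, r7, r6 → r3=0x28
body[1] add  r7, r4, #45 → r7=0x25
body[2] add  r0, r3, r3 → r0=0x50
body[3] add  r4, r2, r5 → r4=0xc4
body[4] mov  r1, r0 → r1=0x50
body[5] sub  r6, r5, r7 → r6=0xed
body[6] xor  r0, r6, r7 → r0=0xc8
epilogue: pop r6=0x51, sp=0x91
epilogue: pop r3=0x07, sp=0x92
epilogue: pop r1=0x3f, sp=0x93
r7 is caller-saved → body value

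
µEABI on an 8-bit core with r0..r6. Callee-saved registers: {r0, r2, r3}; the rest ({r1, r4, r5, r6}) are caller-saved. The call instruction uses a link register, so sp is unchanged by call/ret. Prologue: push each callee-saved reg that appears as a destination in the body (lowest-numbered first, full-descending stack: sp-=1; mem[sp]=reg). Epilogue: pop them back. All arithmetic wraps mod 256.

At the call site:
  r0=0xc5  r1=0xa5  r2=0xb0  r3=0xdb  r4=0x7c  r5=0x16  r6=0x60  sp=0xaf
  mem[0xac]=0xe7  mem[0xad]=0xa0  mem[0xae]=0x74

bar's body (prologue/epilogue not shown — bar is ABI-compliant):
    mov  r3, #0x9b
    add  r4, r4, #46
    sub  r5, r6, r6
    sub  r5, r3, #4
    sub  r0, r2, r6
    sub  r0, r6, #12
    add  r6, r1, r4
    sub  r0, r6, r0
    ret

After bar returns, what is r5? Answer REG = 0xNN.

prologue: push r0 -> mem[0xae]=0xc5, sp=0xae
prologue: push r3 -> mem[0xad]=0xdb, sp=0xad
body[0] mov  r3, #0x9b -> r3=0x9b
body[1] add  r4, r4, #46 -> r4=0xaa
body[2] sub  r5, r6, r6 -> r5=0x00
body[3] sub  r5, r3, #4 -> r5=0x97
body[4] sub  r0, r2, r6 -> r0=0x50
body[5] sub  r0, r6, #12 -> r0=0x54
body[6] add  r6, r1, r4 -> r6=0x4f
body[7] sub  r0, r6, r0 -> r0=0xfb
epilogue: pop r3=0xdb, sp=0xae
epilogue: pop r0=0xc5, sp=0xaf
r5 is caller-saved -> body value

REG = 0x97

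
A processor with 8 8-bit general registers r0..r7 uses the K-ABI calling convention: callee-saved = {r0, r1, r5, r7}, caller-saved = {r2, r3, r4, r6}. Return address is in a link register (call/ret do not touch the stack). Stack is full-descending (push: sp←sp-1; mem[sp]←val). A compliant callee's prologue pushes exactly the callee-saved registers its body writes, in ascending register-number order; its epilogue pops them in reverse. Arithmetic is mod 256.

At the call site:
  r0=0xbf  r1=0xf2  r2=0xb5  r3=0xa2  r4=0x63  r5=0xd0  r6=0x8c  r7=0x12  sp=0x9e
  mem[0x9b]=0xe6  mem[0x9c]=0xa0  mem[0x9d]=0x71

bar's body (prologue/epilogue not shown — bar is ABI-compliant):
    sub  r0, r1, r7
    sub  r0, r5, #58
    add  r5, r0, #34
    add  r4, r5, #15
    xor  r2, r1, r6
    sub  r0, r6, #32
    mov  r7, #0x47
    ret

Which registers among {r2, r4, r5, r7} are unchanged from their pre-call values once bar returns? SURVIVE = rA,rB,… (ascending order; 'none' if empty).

prologue: push r0 → mem[0x9d]=0xbf, sp=0x9d
prologue: push r5 → mem[0x9c]=0xd0, sp=0x9c
prologue: push r7 → mem[0x9b]=0x12, sp=0x9b
body[0] sub  r0, r1, r7 → r0=0xe0
body[1] sub  r0, r5, #58 → r0=0x96
body[2] add  r5, r0, #34 → r5=0xb8
body[3] add  r4, r5, #15 → r4=0xc7
body[4] xor  r2, r1, r6 → r2=0x7e
body[5] sub  r0, r6, #32 → r0=0x6c
body[6] mov  r7, #0x47 → r7=0x47
epilogue: pop r7=0x12, sp=0x9c
epilogue: pop r5=0xd0, sp=0x9d
epilogue: pop r0=0xbf, sp=0x9e
r2: caller-saved, written=True
r4: caller-saved, written=True
r5: callee-saved, written=True
r7: callee-saved, written=True

SURVIVE = r5,r7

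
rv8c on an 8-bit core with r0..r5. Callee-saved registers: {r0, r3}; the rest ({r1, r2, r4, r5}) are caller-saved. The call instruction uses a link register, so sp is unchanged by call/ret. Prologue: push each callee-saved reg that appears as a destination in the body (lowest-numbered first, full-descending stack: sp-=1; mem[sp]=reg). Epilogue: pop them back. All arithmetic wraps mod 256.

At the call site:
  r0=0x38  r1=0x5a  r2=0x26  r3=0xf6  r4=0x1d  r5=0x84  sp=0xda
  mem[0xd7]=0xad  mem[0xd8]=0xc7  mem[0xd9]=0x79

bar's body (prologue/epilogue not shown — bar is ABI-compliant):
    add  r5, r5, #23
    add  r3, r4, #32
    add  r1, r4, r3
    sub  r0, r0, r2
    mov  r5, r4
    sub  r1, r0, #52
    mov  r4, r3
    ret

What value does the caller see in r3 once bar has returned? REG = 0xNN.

REG = 0xf6

prologue: push r0 -> mem[0xd9]=0x38, sp=0xd9
prologue: push r3 -> mem[0xd8]=0xf6, sp=0xd8
body[0] add  r5, r5, #23 -> r5=0x9b
body[1] add  r3, r4, #32 -> r3=0x3d
body[2] add  r1, r4, r3 -> r1=0x5a
body[3] sub  r0, r0, r2 -> r0=0x12
body[4] mov  r5, r4 -> r5=0x1d
body[5] sub  r1, r0, #52 -> r1=0xde
body[6] mov  r4, r3 -> r4=0x3d
epilogue: pop r3=0xf6, sp=0xd9
epilogue: pop r0=0x38, sp=0xda
r3 is callee-saved -> restored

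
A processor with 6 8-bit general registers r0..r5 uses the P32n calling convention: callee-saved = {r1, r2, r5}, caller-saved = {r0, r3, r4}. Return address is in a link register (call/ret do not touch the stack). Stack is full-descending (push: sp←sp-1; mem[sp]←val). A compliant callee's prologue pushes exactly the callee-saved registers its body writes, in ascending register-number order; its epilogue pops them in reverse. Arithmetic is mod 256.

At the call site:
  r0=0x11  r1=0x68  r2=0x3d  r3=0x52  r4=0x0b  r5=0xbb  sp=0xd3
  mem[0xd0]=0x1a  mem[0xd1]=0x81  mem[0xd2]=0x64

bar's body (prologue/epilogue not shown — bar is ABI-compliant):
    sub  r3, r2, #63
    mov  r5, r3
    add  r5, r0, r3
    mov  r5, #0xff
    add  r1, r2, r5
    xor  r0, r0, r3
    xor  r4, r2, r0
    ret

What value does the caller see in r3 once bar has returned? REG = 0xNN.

REG = 0xfe

prologue: push r1 -> mem[0xd2]=0x68, sp=0xd2
prologue: push r5 -> mem[0xd1]=0xbb, sp=0xd1
body[0] sub  r3, r2, #63 -> r3=0xfe
body[1] mov  r5, r3 -> r5=0xfe
body[2] add  r5, r0, r3 -> r5=0x0f
body[3] mov  r5, #0xff -> r5=0xff
body[4] add  r1, r2, r5 -> r1=0x3c
body[5] xor  r0, r0, r3 -> r0=0xef
body[6] xor  r4, r2, r0 -> r4=0xd2
epilogue: pop r5=0xbb, sp=0xd2
epilogue: pop r1=0x68, sp=0xd3
r3 is caller-saved -> body value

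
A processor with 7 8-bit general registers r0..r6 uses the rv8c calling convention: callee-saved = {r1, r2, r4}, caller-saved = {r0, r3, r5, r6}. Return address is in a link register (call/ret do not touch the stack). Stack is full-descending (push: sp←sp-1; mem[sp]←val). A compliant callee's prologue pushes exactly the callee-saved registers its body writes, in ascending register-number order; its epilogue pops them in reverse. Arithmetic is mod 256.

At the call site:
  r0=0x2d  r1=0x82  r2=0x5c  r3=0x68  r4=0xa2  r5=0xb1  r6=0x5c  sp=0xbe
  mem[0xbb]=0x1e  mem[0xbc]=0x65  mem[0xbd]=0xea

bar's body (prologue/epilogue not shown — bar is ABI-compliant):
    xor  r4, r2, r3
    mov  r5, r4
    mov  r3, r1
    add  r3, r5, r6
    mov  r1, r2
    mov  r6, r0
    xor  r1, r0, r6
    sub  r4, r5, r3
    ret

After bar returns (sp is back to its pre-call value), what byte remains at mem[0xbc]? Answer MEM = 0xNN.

MEM = 0xa2

prologue: push r1 -> mem[0xbd]=0x82, sp=0xbd
prologue: push r4 -> mem[0xbc]=0xa2, sp=0xbc
body[0] xor  r4, r2, r3 -> r4=0x34
body[1] mov  r5, r4 -> r5=0x34
body[2] mov  r3, r1 -> r3=0x82
body[3] add  r3, r5, r6 -> r3=0x90
body[4] mov  r1, r2 -> r1=0x5c
body[5] mov  r6, r0 -> r6=0x2d
body[6] xor  r1, r0, r6 -> r1=0x00
body[7] sub  r4, r5, r3 -> r4=0xa4
epilogue: pop r4=0xa2, sp=0xbd
epilogue: pop r1=0x82, sp=0xbe
prologue pushed ['r1', 'r4'] at ['0xbd', '0xbc']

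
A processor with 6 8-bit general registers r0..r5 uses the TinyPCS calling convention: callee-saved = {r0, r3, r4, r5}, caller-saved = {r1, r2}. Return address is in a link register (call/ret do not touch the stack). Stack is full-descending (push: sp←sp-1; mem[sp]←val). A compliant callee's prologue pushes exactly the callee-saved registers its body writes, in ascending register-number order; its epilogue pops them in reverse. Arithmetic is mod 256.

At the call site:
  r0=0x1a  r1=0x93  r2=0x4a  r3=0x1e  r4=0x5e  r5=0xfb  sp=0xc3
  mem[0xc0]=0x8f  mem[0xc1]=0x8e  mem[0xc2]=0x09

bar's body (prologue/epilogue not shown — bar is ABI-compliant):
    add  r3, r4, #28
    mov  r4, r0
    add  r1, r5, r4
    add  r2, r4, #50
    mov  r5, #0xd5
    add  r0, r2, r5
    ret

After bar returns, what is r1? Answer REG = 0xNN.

REG = 0x15

prologue: push r0 -> mem[0xc2]=0x1a, sp=0xc2
prologue: push r3 -> mem[0xc1]=0x1e, sp=0xc1
prologue: push r4 -> mem[0xc0]=0x5e, sp=0xc0
prologue: push r5 -> mem[0xbf]=0xfb, sp=0xbf
body[0] add  r3, r4, #28 -> r3=0x7a
body[1] mov  r4, r0 -> r4=0x1a
body[2] add  r1, r5, r4 -> r1=0x15
body[3] add  r2, r4, #50 -> r2=0x4c
body[4] mov  r5, #0xd5 -> r5=0xd5
body[5] add  r0, r2, r5 -> r0=0x21
epilogue: pop r5=0xfb, sp=0xc0
epilogue: pop r4=0x5e, sp=0xc1
epilogue: pop r3=0x1e, sp=0xc2
epilogue: pop r0=0x1a, sp=0xc3
r1 is caller-saved -> body value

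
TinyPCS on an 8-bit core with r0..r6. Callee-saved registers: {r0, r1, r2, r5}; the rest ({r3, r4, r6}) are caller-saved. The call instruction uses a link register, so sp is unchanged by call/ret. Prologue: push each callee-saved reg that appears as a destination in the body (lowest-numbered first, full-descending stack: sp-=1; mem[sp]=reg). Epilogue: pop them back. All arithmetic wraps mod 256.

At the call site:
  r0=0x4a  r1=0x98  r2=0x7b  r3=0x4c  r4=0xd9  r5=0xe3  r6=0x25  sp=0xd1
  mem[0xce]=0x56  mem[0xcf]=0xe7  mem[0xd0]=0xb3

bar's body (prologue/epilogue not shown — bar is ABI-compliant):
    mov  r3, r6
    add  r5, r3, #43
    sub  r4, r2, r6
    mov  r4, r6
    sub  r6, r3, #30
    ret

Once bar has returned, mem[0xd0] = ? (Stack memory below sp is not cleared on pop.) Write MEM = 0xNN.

prologue: push r5 → mem[0xd0]=0xe3, sp=0xd0
body[0] mov  r3, r6 → r3=0x25
body[1] add  r5, r3, #43 → r5=0x50
body[2] sub  r4, r2, r6 → r4=0x56
body[3] mov  r4, r6 → r4=0x25
body[4] sub  r6, r3, #30 → r6=0x07
epilogue: pop r5=0xe3, sp=0xd1
prologue pushed ['r5'] at ['0xd0']

MEM = 0xe3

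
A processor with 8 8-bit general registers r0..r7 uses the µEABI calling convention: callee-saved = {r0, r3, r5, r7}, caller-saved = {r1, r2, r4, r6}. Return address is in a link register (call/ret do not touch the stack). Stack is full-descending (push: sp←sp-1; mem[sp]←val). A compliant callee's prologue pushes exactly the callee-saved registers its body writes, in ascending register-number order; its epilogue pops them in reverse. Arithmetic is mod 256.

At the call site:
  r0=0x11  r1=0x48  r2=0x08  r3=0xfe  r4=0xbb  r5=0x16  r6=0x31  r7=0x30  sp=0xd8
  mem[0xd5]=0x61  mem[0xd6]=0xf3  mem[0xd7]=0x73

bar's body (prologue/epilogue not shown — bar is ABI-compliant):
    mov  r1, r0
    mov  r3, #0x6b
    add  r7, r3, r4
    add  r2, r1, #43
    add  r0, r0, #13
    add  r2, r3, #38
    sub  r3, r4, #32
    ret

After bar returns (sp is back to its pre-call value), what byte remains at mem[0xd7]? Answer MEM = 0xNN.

prologue: push r0 -> mem[0xd7]=0x11, sp=0xd7
prologue: push r3 -> mem[0xd6]=0xfe, sp=0xd6
prologue: push r7 -> mem[0xd5]=0x30, sp=0xd5
body[0] mov  r1, r0 -> r1=0x11
body[1] mov  r3, #0x6b -> r3=0x6b
body[2] add  r7, r3, r4 -> r7=0x26
body[3] add  r2, r1, #43 -> r2=0x3c
body[4] add  r0, r0, #13 -> r0=0x1e
body[5] add  r2, r3, #38 -> r2=0x91
body[6] sub  r3, r4, #32 -> r3=0x9b
epilogue: pop r7=0x30, sp=0xd6
epilogue: pop r3=0xfe, sp=0xd7
epilogue: pop r0=0x11, sp=0xd8
prologue pushed ['r0', 'r3', 'r7'] at ['0xd7', '0xd6', '0xd5']

MEM = 0x11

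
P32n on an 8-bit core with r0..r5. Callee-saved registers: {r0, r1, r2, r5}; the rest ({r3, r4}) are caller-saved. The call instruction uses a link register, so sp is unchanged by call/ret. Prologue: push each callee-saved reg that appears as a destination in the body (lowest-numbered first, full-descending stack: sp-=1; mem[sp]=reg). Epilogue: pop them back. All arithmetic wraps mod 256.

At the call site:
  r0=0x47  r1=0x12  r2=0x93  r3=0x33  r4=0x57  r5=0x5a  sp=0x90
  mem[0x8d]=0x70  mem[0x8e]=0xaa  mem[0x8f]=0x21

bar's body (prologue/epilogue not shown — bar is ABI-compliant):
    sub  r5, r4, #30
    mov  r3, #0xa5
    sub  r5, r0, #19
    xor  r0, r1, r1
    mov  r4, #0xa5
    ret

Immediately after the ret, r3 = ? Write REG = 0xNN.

prologue: push r0 -> mem[0x8f]=0x47, sp=0x8f
prologue: push r5 -> mem[0x8e]=0x5a, sp=0x8e
body[0] sub  r5, r4, #30 -> r5=0x39
body[1] mov  r3, #0xa5 -> r3=0xa5
body[2] sub  r5, r0, #19 -> r5=0x34
body[3] xor  r0, r1, r1 -> r0=0x00
body[4] mov  r4, #0xa5 -> r4=0xa5
epilogue: pop r5=0x5a, sp=0x8f
epilogue: pop r0=0x47, sp=0x90
r3 is caller-saved -> body value

REG = 0xa5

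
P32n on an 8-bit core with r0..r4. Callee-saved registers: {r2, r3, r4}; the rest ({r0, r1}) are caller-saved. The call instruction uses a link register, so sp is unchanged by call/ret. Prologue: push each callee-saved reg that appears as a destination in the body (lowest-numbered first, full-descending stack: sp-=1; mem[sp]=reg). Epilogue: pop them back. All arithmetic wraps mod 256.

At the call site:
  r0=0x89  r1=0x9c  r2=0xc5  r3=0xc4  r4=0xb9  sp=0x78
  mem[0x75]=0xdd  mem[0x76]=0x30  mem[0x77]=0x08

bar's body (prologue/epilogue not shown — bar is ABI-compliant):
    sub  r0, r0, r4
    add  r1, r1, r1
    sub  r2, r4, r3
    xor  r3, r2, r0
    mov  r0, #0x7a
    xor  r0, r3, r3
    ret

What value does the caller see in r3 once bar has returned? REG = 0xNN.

prologue: push r2 → mem[0x77]=0xc5, sp=0x77
prologue: push r3 → mem[0x76]=0xc4, sp=0x76
body[0] sub  r0, r0, r4 → r0=0xd0
body[1] add  r1, r1, r1 → r1=0x38
body[2] sub  r2, r4, r3 → r2=0xf5
body[3] xor  r3, r2, r0 → r3=0x25
body[4] mov  r0, #0x7a → r0=0x7a
body[5] xor  r0, r3, r3 → r0=0x00
epilogue: pop r3=0xc4, sp=0x77
epilogue: pop r2=0xc5, sp=0x78
r3 is callee-saved → restored

REG = 0xc4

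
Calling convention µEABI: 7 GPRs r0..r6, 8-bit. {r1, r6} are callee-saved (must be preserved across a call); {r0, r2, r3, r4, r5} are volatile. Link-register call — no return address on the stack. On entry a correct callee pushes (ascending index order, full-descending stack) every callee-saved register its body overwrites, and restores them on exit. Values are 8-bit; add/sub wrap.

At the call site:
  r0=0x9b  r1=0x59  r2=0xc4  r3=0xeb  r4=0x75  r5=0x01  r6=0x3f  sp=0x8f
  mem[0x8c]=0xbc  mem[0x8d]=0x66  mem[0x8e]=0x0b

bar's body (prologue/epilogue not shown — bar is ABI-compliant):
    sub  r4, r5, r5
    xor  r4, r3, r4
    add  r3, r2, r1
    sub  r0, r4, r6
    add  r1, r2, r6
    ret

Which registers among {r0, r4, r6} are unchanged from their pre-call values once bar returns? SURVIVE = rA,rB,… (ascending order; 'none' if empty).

SURVIVE = r6

prologue: push r1 → mem[0x8e]=0x59, sp=0x8e
body[0] sub  r4, r5, r5 → r4=0x00
body[1] xor  r4, r3, r4 → r4=0xeb
body[2] add  r3, r2, r1 → r3=0x1d
body[3] sub  r0, r4, r6 → r0=0xac
body[4] add  r1, r2, r6 → r1=0x03
epilogue: pop r1=0x59, sp=0x8f
r0: caller-saved, written=True
r4: caller-saved, written=True
r6: callee-saved, written=False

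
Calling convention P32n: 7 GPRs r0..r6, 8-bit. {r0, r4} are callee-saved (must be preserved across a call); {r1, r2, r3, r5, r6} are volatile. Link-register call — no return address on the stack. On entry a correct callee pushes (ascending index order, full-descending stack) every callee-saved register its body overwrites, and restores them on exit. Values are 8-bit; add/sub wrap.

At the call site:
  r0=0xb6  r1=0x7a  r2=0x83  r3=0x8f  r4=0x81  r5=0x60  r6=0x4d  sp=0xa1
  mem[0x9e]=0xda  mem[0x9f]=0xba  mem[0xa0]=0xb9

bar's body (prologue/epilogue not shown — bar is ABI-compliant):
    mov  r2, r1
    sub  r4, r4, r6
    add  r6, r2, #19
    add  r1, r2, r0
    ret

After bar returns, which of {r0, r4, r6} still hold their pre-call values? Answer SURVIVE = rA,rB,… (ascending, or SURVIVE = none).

SURVIVE = r0,r4

prologue: push r4 -> mem[0xa0]=0x81, sp=0xa0
body[0] mov  r2, r1 -> r2=0x7a
body[1] sub  r4, r4, r6 -> r4=0x34
body[2] add  r6, r2, #19 -> r6=0x8d
body[3] add  r1, r2, r0 -> r1=0x30
epilogue: pop r4=0x81, sp=0xa1
r0: callee-saved, written=False
r4: callee-saved, written=True
r6: caller-saved, written=True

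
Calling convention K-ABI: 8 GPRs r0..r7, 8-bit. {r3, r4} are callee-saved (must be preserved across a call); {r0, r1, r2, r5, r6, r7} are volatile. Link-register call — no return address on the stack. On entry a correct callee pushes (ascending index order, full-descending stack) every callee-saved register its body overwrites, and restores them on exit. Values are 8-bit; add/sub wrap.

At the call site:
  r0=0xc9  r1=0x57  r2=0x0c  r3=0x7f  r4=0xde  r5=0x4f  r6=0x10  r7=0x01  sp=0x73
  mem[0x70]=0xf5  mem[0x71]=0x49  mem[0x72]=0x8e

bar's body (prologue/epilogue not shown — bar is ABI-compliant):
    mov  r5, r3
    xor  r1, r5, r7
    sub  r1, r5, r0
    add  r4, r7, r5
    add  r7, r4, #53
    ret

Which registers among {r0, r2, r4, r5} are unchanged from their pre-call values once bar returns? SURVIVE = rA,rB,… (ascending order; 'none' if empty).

prologue: push r4 -> mem[0x72]=0xde, sp=0x72
body[0] mov  r5, r3 -> r5=0x7f
body[1] xor  r1, r5, r7 -> r1=0x7e
body[2] sub  r1, r5, r0 -> r1=0xb6
body[3] add  r4, r7, r5 -> r4=0x80
body[4] add  r7, r4, #53 -> r7=0xb5
epilogue: pop r4=0xde, sp=0x73
r0: caller-saved, written=False
r2: caller-saved, written=False
r4: callee-saved, written=True
r5: caller-saved, written=True

SURVIVE = r0,r2,r4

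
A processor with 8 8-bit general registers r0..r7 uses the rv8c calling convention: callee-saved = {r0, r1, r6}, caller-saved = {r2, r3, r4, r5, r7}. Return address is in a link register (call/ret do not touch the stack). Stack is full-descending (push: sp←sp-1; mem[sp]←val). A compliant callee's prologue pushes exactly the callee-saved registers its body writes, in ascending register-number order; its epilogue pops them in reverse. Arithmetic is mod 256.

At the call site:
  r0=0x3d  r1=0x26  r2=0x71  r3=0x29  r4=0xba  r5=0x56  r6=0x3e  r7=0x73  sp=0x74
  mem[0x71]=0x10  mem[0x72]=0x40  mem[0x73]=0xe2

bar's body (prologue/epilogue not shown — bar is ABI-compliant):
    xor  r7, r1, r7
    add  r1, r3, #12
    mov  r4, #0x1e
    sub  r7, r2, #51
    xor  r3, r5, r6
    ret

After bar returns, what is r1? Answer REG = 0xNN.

prologue: push r1 -> mem[0x73]=0x26, sp=0x73
body[0] xor  r7, r1, r7 -> r7=0x55
body[1] add  r1, r3, #12 -> r1=0x35
body[2] mov  r4, #0x1e -> r4=0x1e
body[3] sub  r7, r2, #51 -> r7=0x3e
body[4] xor  r3, r5, r6 -> r3=0x68
epilogue: pop r1=0x26, sp=0x74
r1 is callee-saved -> restored

REG = 0x26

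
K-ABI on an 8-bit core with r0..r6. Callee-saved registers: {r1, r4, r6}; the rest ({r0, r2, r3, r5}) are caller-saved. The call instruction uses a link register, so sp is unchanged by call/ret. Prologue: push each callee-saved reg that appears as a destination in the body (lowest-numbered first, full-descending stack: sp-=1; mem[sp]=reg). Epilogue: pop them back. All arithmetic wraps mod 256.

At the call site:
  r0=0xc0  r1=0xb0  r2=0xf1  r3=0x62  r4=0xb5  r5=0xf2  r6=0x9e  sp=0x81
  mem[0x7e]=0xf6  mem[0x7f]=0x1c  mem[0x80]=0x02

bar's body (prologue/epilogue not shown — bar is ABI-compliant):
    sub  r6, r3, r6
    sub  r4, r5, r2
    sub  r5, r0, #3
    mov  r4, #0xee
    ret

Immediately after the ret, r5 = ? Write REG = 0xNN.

REG = 0xbd

prologue: push r4 -> mem[0x80]=0xb5, sp=0x80
prologue: push r6 -> mem[0x7f]=0x9e, sp=0x7f
body[0] sub  r6, r3, r6 -> r6=0xc4
body[1] sub  r4, r5, r2 -> r4=0x01
body[2] sub  r5, r0, #3 -> r5=0xbd
body[3] mov  r4, #0xee -> r4=0xee
epilogue: pop r6=0x9e, sp=0x80
epilogue: pop r4=0xb5, sp=0x81
r5 is caller-saved -> body value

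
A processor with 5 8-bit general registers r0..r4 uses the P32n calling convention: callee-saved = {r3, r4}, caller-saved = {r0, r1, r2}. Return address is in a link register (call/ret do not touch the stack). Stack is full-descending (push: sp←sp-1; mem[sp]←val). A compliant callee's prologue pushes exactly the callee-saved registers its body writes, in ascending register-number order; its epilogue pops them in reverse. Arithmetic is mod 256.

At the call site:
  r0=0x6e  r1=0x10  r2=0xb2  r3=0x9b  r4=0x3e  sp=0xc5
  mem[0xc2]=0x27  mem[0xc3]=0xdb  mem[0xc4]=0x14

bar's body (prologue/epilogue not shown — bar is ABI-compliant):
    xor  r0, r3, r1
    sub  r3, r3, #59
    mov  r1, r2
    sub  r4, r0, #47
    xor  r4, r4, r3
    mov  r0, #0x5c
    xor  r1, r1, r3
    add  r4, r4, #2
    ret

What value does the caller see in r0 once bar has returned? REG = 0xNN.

REG = 0x5c

prologue: push r3 -> mem[0xc4]=0x9b, sp=0xc4
prologue: push r4 -> mem[0xc3]=0x3e, sp=0xc3
body[0] xor  r0, r3, r1 -> r0=0x8b
body[1] sub  r3, r3, #59 -> r3=0x60
body[2] mov  r1, r2 -> r1=0xb2
body[3] sub  r4, r0, #47 -> r4=0x5c
body[4] xor  r4, r4, r3 -> r4=0x3c
body[5] mov  r0, #0x5c -> r0=0x5c
body[6] xor  r1, r1, r3 -> r1=0xd2
body[7] add  r4, r4, #2 -> r4=0x3e
epilogue: pop r4=0x3e, sp=0xc4
epilogue: pop r3=0x9b, sp=0xc5
r0 is caller-saved -> body value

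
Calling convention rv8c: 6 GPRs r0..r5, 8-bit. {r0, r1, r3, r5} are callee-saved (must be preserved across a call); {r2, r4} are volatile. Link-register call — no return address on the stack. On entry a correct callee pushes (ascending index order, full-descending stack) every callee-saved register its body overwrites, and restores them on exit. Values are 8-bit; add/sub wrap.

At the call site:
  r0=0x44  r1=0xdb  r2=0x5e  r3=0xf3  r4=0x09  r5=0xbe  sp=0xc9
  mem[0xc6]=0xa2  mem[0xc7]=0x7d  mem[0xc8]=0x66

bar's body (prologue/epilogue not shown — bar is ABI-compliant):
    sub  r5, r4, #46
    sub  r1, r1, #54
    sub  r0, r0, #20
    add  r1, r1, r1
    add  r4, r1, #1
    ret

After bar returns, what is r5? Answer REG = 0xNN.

prologue: push r0 → mem[0xc8]=0x44, sp=0xc8
prologue: push r1 → mem[0xc7]=0xdb, sp=0xc7
prologue: push r5 → mem[0xc6]=0xbe, sp=0xc6
body[0] sub  r5, r4, #46 → r5=0xdb
body[1] sub  r1, r1, #54 → r1=0xa5
body[2] sub  r0, r0, #20 → r0=0x30
body[3] add  r1, r1, r1 → r1=0x4a
body[4] add  r4, r1, #1 → r4=0x4b
epilogue: pop r5=0xbe, sp=0xc7
epilogue: pop r1=0xdb, sp=0xc8
epilogue: pop r0=0x44, sp=0xc9
r5 is callee-saved → restored

REG = 0xbe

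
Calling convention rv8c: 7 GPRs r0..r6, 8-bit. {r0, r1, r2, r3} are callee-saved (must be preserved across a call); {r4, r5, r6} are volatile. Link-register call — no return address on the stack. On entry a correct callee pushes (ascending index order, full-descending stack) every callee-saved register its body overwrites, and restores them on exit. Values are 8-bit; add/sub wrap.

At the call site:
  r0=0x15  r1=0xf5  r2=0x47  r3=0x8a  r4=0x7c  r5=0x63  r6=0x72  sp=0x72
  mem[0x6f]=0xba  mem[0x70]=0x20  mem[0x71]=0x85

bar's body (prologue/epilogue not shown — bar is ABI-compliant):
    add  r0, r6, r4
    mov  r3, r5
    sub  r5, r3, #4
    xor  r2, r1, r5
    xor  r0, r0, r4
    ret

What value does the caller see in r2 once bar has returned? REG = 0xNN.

REG = 0x47

prologue: push r0 -> mem[0x71]=0x15, sp=0x71
prologue: push r2 -> mem[0x70]=0x47, sp=0x70
prologue: push r3 -> mem[0x6f]=0x8a, sp=0x6f
body[0] add  r0, r6, r4 -> r0=0xee
body[1] mov  r3, r5 -> r3=0x63
body[2] sub  r5, r3, #4 -> r5=0x5f
body[3] xor  r2, r1, r5 -> r2=0xaa
body[4] xor  r0, r0, r4 -> r0=0x92
epilogue: pop r3=0x8a, sp=0x70
epilogue: pop r2=0x47, sp=0x71
epilogue: pop r0=0x15, sp=0x72
r2 is callee-saved -> restored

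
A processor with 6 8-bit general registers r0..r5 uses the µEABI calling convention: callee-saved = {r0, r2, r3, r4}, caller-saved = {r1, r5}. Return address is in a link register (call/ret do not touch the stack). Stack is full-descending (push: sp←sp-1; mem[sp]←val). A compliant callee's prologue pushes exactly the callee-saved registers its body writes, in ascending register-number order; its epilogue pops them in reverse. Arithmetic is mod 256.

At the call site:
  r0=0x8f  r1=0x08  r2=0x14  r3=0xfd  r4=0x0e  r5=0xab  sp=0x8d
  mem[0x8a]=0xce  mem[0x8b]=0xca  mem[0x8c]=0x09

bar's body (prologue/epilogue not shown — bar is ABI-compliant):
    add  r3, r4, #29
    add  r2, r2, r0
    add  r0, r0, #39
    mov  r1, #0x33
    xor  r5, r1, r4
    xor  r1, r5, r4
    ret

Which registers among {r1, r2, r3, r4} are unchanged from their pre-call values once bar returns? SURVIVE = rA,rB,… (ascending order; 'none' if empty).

SURVIVE = r2,r3,r4

prologue: push r0 → mem[0x8c]=0x8f, sp=0x8c
prologue: push r2 → mem[0x8b]=0x14, sp=0x8b
prologue: push r3 → mem[0x8a]=0xfd, sp=0x8a
body[0] add  r3, r4, #29 → r3=0x2b
body[1] add  r2, r2, r0 → r2=0xa3
body[2] add  r0, r0, #39 → r0=0xb6
body[3] mov  r1, #0x33 → r1=0x33
body[4] xor  r5, r1, r4 → r5=0x3d
body[5] xor  r1, r5, r4 → r1=0x33
epilogue: pop r3=0xfd, sp=0x8b
epilogue: pop r2=0x14, sp=0x8c
epilogue: pop r0=0x8f, sp=0x8d
r1: caller-saved, written=True
r2: callee-saved, written=True
r3: callee-saved, written=True
r4: callee-saved, written=False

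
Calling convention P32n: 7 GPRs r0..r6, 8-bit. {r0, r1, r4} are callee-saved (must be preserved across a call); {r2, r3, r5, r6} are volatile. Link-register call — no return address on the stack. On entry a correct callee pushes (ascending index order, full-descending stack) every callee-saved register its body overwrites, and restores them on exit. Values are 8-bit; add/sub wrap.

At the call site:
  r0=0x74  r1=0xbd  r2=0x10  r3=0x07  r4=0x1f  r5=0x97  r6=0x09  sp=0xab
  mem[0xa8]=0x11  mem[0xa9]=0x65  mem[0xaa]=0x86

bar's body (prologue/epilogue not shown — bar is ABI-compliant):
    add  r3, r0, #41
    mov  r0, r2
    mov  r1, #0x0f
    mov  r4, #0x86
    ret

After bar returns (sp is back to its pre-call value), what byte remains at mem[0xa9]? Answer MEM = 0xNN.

MEM = 0xbd

prologue: push r0 -> mem[0xaa]=0x74, sp=0xaa
prologue: push r1 -> mem[0xa9]=0xbd, sp=0xa9
prologue: push r4 -> mem[0xa8]=0x1f, sp=0xa8
body[0] add  r3, r0, #41 -> r3=0x9d
body[1] mov  r0, r2 -> r0=0x10
body[2] mov  r1, #0x0f -> r1=0x0f
body[3] mov  r4, #0x86 -> r4=0x86
epilogue: pop r4=0x1f, sp=0xa9
epilogue: pop r1=0xbd, sp=0xaa
epilogue: pop r0=0x74, sp=0xab
prologue pushed ['r0', 'r1', 'r4'] at ['0xaa', '0xa9', '0xa8']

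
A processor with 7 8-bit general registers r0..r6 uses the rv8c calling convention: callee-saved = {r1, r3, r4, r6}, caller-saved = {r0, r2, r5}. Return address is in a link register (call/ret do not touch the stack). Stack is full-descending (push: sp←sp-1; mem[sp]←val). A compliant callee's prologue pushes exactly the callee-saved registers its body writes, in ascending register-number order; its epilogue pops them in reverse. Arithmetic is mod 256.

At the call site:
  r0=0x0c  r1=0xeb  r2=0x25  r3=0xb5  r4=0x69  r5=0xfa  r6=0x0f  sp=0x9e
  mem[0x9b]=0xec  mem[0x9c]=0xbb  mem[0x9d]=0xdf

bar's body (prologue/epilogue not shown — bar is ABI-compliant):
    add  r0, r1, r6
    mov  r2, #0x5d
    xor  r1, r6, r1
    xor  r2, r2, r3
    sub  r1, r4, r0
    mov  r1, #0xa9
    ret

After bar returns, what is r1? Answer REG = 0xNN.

prologue: push r1 → mem[0x9d]=0xeb, sp=0x9d
body[0] add  r0, r1, r6 → r0=0xfa
body[1] mov  r2, #0x5d → r2=0x5d
body[2] xor  r1, r6, r1 → r1=0xe4
body[3] xor  r2, r2, r3 → r2=0xe8
body[4] sub  r1, r4, r0 → r1=0x6f
body[5] mov  r1, #0xa9 → r1=0xa9
epilogue: pop r1=0xeb, sp=0x9e
r1 is callee-saved → restored

REG = 0xeb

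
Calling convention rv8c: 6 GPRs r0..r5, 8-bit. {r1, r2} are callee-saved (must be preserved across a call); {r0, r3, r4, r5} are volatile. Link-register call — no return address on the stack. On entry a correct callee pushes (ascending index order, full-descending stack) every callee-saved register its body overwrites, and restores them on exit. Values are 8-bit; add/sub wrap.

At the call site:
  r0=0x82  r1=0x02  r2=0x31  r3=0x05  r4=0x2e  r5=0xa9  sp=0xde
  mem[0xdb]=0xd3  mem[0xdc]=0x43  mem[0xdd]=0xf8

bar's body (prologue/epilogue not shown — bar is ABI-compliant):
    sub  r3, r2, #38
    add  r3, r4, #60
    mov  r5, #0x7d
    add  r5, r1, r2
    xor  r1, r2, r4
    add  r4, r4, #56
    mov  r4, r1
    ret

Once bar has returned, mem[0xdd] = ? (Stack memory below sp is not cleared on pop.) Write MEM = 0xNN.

MEM = 0x02

prologue: push r1 -> mem[0xdd]=0x02, sp=0xdd
body[0] sub  r3, r2, #38 -> r3=0x0b
body[1] add  r3, r4, #60 -> r3=0x6a
body[2] mov  r5, #0x7d -> r5=0x7d
body[3] add  r5, r1, r2 -> r5=0x33
body[4] xor  r1, r2, r4 -> r1=0x1f
body[5] add  r4, r4, #56 -> r4=0x66
body[6] mov  r4, r1 -> r4=0x1f
epilogue: pop r1=0x02, sp=0xde
prologue pushed ['r1'] at ['0xdd']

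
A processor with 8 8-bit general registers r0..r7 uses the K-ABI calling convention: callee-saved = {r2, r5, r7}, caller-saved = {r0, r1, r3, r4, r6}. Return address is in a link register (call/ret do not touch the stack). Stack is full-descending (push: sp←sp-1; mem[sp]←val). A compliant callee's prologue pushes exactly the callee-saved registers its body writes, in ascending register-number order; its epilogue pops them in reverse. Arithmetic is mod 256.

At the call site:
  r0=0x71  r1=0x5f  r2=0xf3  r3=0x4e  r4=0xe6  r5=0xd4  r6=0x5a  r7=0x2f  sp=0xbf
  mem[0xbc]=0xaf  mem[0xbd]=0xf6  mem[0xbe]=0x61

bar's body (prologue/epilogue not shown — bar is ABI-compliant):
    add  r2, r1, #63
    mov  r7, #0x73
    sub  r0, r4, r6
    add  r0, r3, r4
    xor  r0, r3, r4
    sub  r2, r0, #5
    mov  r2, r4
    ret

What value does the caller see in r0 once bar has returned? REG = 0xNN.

REG = 0xa8

prologue: push r2 → mem[0xbe]=0xf3, sp=0xbe
prologue: push r7 → mem[0xbd]=0x2f, sp=0xbd
body[0] add  r2, r1, #63 → r2=0x9e
body[1] mov  r7, #0x73 → r7=0x73
body[2] sub  r0, r4, r6 → r0=0x8c
body[3] add  r0, r3, r4 → r0=0x34
body[4] xor  r0, r3, r4 → r0=0xa8
body[5] sub  r2, r0, #5 → r2=0xa3
body[6] mov  r2, r4 → r2=0xe6
epilogue: pop r7=0x2f, sp=0xbe
epilogue: pop r2=0xf3, sp=0xbf
r0 is caller-saved → body value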